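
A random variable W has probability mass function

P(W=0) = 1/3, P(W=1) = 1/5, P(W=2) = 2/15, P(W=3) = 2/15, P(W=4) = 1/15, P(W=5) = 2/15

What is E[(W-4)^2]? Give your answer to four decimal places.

7.9333

E[(W-4)^2] = Σ (w-4)^2·P(W=w)
 = 16·1/3 + 9·1/5 + 4·2/15 + 1·2/15 + 0·1/15 + 1·2/15
 = 16/3 + 9/5 + 8/15 + 2/15 + 0 + 2/15
 = 119/15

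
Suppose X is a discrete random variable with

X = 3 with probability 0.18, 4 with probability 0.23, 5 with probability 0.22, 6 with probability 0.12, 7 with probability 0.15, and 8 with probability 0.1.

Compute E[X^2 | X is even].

P(X is even) = 0.23 + 0.12 + 0.1 = 0.45.
E[X^2 | X is even] = [16·0.23 + 36·0.12 + 64·0.1] / 0.45
 = 14.4 / 0.45
 = 32

32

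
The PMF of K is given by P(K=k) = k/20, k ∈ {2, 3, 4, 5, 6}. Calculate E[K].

E[K] = Σ k·P(K=k)
 = 2·1/10 + 3·3/20 + 4·1/5 + 5·1/4 + 6·3/10
 = 1/5 + 9/20 + 4/5 + 5/4 + 9/5
 = 9/2

4.5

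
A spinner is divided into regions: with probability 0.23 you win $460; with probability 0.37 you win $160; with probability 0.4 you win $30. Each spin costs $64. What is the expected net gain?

113

E[payout] = 460·0.23 + 160·0.37 + 30·0.4
 = 105.8 + 59.2 + 12
 = 177
Net = 177 - 64 = 113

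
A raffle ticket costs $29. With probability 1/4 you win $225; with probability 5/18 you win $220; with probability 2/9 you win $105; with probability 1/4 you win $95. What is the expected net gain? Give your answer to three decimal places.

E[payout] = 225·1/4 + 220·5/18 + 105·2/9 + 95·1/4
 = 225/4 + 550/9 + 70/3 + 95/4
 = 1480/9
Net = 1480/9 - 29 = 1219/9

135.444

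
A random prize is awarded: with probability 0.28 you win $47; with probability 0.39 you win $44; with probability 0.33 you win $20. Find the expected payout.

36.92

E[payout] = 47·0.28 + 44·0.39 + 20·0.33
 = 13.16 + 17.16 + 6.6
 = 36.92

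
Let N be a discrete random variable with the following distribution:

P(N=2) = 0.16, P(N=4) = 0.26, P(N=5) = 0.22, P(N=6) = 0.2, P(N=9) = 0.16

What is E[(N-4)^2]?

E[(N-4)^2] = Σ (n-4)^2·P(N=n)
 = 4·0.16 + 0·0.26 + 1·0.22 + 4·0.2 + 25·0.16
 = 0.64 + 0 + 0.22 + 0.8 + 4
 = 5.66

5.66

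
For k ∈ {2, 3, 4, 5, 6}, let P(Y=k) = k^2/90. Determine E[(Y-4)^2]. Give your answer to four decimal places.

E[(Y-4)^2] = Σ (y-4)^2·P(Y=y)
 = 4·2/45 + 1·1/10 + 0·8/45 + 1·5/18 + 4·2/5
 = 8/45 + 1/10 + 0 + 5/18 + 8/5
 = 97/45

2.1556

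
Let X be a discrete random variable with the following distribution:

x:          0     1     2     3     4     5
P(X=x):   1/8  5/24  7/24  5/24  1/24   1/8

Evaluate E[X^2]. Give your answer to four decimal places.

E[X^2] = Σ x^2·P(X=x)
 = 0·1/8 + 1·5/24 + 4·7/24 + 9·5/24 + 16·1/24 + 25·1/8
 = 0 + 5/24 + 7/6 + 15/8 + 2/3 + 25/8
 = 169/24

7.0417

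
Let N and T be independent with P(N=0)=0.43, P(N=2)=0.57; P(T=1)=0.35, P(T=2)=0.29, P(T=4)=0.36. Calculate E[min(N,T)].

E[min(N,T)] = Σ_n Σ_t min(n,t) · P(N=n)P(T=t)
 = 0·0.1505 + 0·0.1247 + 0·0.1548 + 1·0.1995 + 2·0.1653 + 2·0.2052
 = 0 + 0 + 0 + 0.1995 + 0.3306 + 0.4104
 = 0.9405

0.9405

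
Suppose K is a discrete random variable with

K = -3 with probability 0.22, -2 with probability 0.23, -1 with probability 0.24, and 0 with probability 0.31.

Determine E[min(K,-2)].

E[min(K,-2)] = Σ min(k,-2)·P(K=k)
 = (-3)·0.22 + (-2)·0.23 + (-2)·0.24 + (-2)·0.31
 = (-0.66) + (-0.46) + (-0.48) + (-0.62)
 = -2.22

-2.22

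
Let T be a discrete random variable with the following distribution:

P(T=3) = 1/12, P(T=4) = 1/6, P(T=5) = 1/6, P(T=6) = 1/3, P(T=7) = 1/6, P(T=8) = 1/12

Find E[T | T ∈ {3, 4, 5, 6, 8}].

5.3

P(T ∈ {3, 4, 5, 6, 8}) = 1/12 + 1/6 + 1/6 + 1/3 + 1/12 = 5/6.
E[T | T ∈ {3, 4, 5, 6, 8}] = [3·1/12 + 4·1/6 + 5·1/6 + 6·1/3 + 8·1/12] / (5/6)
 = 53/12 / (5/6)
 = 53/10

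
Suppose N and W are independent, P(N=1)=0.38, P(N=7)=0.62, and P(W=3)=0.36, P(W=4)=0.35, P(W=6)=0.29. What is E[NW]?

19.9184

E[NW] = Σ_n Σ_w nw · P(N=n)P(W=w)
 = 3·0.1368 + 4·0.133 + 6·0.1102 + 21·0.2232 + 28·0.217 + 42·0.1798
 = 0.4104 + 0.532 + 0.6612 + 4.6872 + 6.076 + 7.5516
 = 19.9184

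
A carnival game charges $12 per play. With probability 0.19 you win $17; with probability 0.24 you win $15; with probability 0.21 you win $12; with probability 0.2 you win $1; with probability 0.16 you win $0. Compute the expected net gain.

-2.45

E[payout] = 17·0.19 + 15·0.24 + 12·0.21 + 1·0.2 + 0·0.16
 = 3.23 + 3.6 + 2.52 + 0.2 + 0
 = 9.55
Net = 9.55 - 12 = -2.45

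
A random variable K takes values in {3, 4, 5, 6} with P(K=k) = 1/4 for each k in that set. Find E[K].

4.5

E[K] = Σ k·P(K=k)
 = 3·1/4 + 4·1/4 + 5·1/4 + 6·1/4
 = 3/4 + 1 + 5/4 + 3/2
 = 9/2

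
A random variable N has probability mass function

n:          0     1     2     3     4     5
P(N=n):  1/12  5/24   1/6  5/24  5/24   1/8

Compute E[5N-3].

10.125

E[5N-3] = Σ (5n-3)·P(N=n)
 = (-3)·1/12 + 2·5/24 + 7·1/6 + 12·5/24 + 17·5/24 + 22·1/8
 = (-1/4) + 5/12 + 7/6 + 5/2 + 85/24 + 11/4
 = 81/8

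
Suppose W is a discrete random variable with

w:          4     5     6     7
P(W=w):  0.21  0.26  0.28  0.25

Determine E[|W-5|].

E[|W-5|] = Σ |w-5|·P(W=w)
 = 1·0.21 + 0·0.26 + 1·0.28 + 2·0.25
 = 0.21 + 0 + 0.28 + 0.5
 = 0.99

0.99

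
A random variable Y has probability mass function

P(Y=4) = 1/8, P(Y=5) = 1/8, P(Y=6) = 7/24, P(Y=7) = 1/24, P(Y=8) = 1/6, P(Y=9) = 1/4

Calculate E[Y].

E[Y] = Σ y·P(Y=y)
 = 4·1/8 + 5·1/8 + 6·7/24 + 7·1/24 + 8·1/6 + 9·1/4
 = 1/2 + 5/8 + 7/4 + 7/24 + 4/3 + 9/4
 = 27/4

6.75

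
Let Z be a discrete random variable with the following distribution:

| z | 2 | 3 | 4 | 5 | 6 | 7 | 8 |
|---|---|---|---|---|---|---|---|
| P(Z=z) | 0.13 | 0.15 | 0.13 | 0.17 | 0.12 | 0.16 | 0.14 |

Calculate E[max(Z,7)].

7.14

E[max(Z,7)] = Σ max(z,7)·P(Z=z)
 = 7·0.13 + 7·0.15 + 7·0.13 + 7·0.17 + 7·0.12 + 7·0.16 + 8·0.14
 = 0.91 + 1.05 + 0.91 + 1.19 + 0.84 + 1.12 + 1.12
 = 7.14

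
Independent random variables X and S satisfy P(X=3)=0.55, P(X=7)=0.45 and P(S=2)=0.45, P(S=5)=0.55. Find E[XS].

E[XS] = Σ_x Σ_s xs · P(X=x)P(S=s)
 = 6·0.2475 + 15·0.3025 + 14·0.2025 + 35·0.2475
 = 1.485 + 4.5375 + 2.835 + 8.6625
 = 17.52

17.52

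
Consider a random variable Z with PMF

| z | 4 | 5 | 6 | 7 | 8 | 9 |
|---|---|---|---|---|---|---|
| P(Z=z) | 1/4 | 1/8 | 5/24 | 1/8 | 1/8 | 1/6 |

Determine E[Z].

E[Z] = Σ z·P(Z=z)
 = 4·1/4 + 5·1/8 + 6·5/24 + 7·1/8 + 8·1/8 + 9·1/6
 = 1 + 5/8 + 5/4 + 7/8 + 1 + 3/2
 = 25/4

6.25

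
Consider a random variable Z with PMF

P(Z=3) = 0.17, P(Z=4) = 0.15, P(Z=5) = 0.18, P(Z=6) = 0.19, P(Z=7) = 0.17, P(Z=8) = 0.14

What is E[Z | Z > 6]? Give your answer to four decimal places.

7.4516

P(Z > 6) = 0.17 + 0.14 = 0.31.
E[Z | Z > 6] = [7·0.17 + 8·0.14] / 0.31
 = 2.31 / 0.31
 = 231/31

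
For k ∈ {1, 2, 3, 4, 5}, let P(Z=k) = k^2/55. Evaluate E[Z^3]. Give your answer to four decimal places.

E[Z^3] = Σ z^3·P(Z=z)
 = 1·1/55 + 8·4/55 + 27·9/55 + 64·16/55 + 125·5/11
 = 1/55 + 32/55 + 243/55 + 1024/55 + 625/11
 = 885/11

80.4545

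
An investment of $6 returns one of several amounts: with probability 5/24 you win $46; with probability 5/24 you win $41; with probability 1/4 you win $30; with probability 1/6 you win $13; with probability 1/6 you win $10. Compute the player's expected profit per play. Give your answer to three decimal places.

23.458

E[payout] = 46·5/24 + 41·5/24 + 30·1/4 + 13·1/6 + 10·1/6
 = 115/12 + 205/24 + 15/2 + 13/6 + 5/3
 = 707/24
Net = 707/24 - 6 = 563/24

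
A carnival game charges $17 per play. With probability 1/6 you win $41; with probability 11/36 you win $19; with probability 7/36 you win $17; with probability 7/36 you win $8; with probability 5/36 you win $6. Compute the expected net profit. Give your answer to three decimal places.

1.333

E[payout] = 41·1/6 + 19·11/36 + 17·7/36 + 8·7/36 + 6·5/36
 = 41/6 + 209/36 + 119/36 + 14/9 + 5/6
 = 55/3
Net = 55/3 - 17 = 4/3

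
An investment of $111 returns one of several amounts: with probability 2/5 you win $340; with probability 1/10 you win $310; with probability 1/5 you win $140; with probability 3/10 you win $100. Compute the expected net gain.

114

E[payout] = 340·2/5 + 310·1/10 + 140·1/5 + 100·3/10
 = 136 + 31 + 28 + 30
 = 225
Net = 225 - 111 = 114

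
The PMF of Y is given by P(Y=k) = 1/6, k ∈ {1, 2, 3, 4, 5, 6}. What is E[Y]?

E[Y] = Σ y·P(Y=y)
 = 1·1/6 + 2·1/6 + 3·1/6 + 4·1/6 + 5·1/6 + 6·1/6
 = 1/6 + 1/3 + 1/2 + 2/3 + 5/6 + 1
 = 7/2

3.5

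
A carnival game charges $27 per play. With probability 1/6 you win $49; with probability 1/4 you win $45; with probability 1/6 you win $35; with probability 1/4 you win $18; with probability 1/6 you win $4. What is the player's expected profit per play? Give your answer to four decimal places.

E[payout] = 49·1/6 + 45·1/4 + 35·1/6 + 18·1/4 + 4·1/6
 = 49/6 + 45/4 + 35/6 + 9/2 + 2/3
 = 365/12
Net = 365/12 - 27 = 41/12

3.4167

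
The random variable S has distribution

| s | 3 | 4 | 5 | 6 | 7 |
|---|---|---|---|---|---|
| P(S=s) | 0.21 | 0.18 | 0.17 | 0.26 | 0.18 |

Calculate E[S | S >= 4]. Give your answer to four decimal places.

P(S >= 4) = 0.18 + 0.17 + 0.26 + 0.18 = 0.79.
E[S | S >= 4] = [4·0.18 + 5·0.17 + 6·0.26 + 7·0.18] / 0.79
 = 4.39 / 0.79
 = 439/79

5.5570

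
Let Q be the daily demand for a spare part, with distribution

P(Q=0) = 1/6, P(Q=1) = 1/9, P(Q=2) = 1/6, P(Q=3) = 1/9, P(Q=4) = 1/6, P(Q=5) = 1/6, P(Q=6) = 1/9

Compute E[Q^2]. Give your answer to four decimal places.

12.6111

E[Q^2] = Σ q^2·P(Q=q)
 = 0·1/6 + 1·1/9 + 4·1/6 + 9·1/9 + 16·1/6 + 25·1/6 + 36·1/9
 = 0 + 1/9 + 2/3 + 1 + 8/3 + 25/6 + 4
 = 227/18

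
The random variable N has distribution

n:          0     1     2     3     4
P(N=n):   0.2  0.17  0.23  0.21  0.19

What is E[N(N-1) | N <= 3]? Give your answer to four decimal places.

P(N <= 3) = 0.2 + 0.17 + 0.23 + 0.21 = 0.81.
E[N(N-1) | N <= 3] = [0·0.2 + 0·0.17 + 2·0.23 + 6·0.21] / 0.81
 = 1.72 / 0.81
 = 172/81

2.1235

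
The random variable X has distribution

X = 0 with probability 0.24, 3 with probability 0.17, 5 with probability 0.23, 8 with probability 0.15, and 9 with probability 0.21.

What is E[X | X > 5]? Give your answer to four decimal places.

8.5833

P(X > 5) = 0.15 + 0.21 = 0.36.
E[X | X > 5] = [8·0.15 + 9·0.21] / 0.36
 = 3.09 / 0.36
 = 103/12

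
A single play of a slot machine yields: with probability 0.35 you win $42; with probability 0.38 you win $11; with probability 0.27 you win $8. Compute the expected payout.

E[payout] = 42·0.35 + 11·0.38 + 8·0.27
 = 14.7 + 4.18 + 2.16
 = 21.04

21.04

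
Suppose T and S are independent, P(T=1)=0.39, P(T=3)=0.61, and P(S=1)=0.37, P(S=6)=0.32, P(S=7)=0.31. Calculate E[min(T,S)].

E[min(T,S)] = Σ_t Σ_s min(t,s) · P(T=t)P(S=s)
 = 1·0.1443 + 1·0.1248 + 1·0.1209 + 1·0.2257 + 3·0.1952 + 3·0.1891
 = 0.1443 + 0.1248 + 0.1209 + 0.2257 + 0.5856 + 0.5673
 = 1.7686

1.7686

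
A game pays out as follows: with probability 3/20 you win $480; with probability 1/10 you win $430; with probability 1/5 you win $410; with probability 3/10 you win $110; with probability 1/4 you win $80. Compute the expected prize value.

E[payout] = 480·3/20 + 430·1/10 + 410·1/5 + 110·3/10 + 80·1/4
 = 72 + 43 + 82 + 33 + 20
 = 250

250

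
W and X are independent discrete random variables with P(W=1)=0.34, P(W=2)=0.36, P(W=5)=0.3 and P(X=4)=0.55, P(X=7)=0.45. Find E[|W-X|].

3.12

E[|W-X|] = Σ_w Σ_x |w-x| · P(W=w)P(X=x)
 = 3·0.187 + 6·0.153 + 2·0.198 + 5·0.162 + 1·0.165 + 2·0.135
 = 0.561 + 0.918 + 0.396 + 0.81 + 0.165 + 0.27
 = 3.12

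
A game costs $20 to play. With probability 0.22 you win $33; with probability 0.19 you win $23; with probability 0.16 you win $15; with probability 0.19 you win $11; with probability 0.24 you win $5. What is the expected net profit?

E[payout] = 33·0.22 + 23·0.19 + 15·0.16 + 11·0.19 + 5·0.24
 = 7.26 + 4.37 + 2.4 + 2.09 + 1.2
 = 17.32
Net = 17.32 - 20 = -2.68

-2.68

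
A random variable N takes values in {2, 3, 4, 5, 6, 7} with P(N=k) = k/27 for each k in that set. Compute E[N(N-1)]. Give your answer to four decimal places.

E[N(N-1)] = Σ n(n-1)·P(N=n)
 = 2·2/27 + 6·1/9 + 12·4/27 + 20·5/27 + 30·2/9 + 42·7/27
 = 4/27 + 2/3 + 16/9 + 100/27 + 20/3 + 98/9
 = 644/27

23.8519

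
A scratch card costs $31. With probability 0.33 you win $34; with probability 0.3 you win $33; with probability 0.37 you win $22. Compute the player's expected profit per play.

E[payout] = 34·0.33 + 33·0.3 + 22·0.37
 = 11.22 + 9.9 + 8.14
 = 29.26
Net = 29.26 - 31 = -1.74

-1.74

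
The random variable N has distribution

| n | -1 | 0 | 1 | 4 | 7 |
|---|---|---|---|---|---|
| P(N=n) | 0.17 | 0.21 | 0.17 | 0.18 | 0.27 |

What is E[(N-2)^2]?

E[(N-2)^2] = Σ (n-2)^2·P(N=n)
 = 9·0.17 + 4·0.21 + 1·0.17 + 4·0.18 + 25·0.27
 = 1.53 + 0.84 + 0.17 + 0.72 + 6.75
 = 10.01

10.01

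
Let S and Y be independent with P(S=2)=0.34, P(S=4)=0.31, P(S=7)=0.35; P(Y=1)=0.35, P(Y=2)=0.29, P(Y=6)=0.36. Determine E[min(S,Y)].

E[min(S,Y)] = Σ_s Σ_y min(s,y) · P(S=s)P(Y=y)
 = 1·0.119 + 2·0.0986 + 2·0.1224 + 1·0.1085 + 2·0.0899 + 4·0.1116 + 1·0.1225 + 2·0.1015 + 6·0.126
 = 0.119 + 0.1972 + 0.2448 + 0.1085 + 0.1798 + 0.4464 + 0.1225 + 0.203 + 0.756
 = 2.3772

2.3772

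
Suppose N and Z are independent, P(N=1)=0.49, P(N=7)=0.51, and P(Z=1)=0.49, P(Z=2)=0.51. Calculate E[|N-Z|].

E[|N-Z|] = Σ_n Σ_z |n-z| · P(N=n)P(Z=z)
 = 0·0.2401 + 1·0.2499 + 6·0.2499 + 5·0.2601
 = 0 + 0.2499 + 1.4994 + 1.3005
 = 3.0498

3.0498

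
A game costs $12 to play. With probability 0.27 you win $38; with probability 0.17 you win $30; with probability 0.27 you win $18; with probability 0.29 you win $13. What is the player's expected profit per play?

11.99

E[payout] = 38·0.27 + 30·0.17 + 18·0.27 + 13·0.29
 = 10.26 + 5.1 + 4.86 + 3.77
 = 23.99
Net = 23.99 - 12 = 11.99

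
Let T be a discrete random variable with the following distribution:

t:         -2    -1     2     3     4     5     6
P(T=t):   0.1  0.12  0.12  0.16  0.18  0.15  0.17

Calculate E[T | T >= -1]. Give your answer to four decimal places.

P(T >= -1) = 0.12 + 0.12 + 0.16 + 0.18 + 0.15 + 0.17 = 0.9.
E[T | T >= -1] = [(-1)·0.12 + 2·0.12 + 3·0.16 + 4·0.18 + 5·0.15 + 6·0.17] / 0.9
 = 3.09 / 0.9
 = 103/30

3.4333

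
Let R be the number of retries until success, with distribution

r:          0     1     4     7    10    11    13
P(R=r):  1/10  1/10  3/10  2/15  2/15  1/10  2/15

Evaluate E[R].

E[R] = Σ r·P(R=r)
 = 0·1/10 + 1·1/10 + 4·3/10 + 7·2/15 + 10·2/15 + 11·1/10 + 13·2/15
 = 0 + 1/10 + 6/5 + 14/15 + 4/3 + 11/10 + 26/15
 = 32/5

6.4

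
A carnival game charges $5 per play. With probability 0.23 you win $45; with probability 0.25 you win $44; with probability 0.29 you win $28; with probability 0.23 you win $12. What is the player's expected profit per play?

E[payout] = 45·0.23 + 44·0.25 + 28·0.29 + 12·0.23
 = 10.35 + 11 + 8.12 + 2.76
 = 32.23
Net = 32.23 - 5 = 27.23

27.23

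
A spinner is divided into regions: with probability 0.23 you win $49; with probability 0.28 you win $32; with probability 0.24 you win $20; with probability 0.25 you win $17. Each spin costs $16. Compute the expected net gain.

E[payout] = 49·0.23 + 32·0.28 + 20·0.24 + 17·0.25
 = 11.27 + 8.96 + 4.8 + 4.25
 = 29.28
Net = 29.28 - 16 = 13.28

13.28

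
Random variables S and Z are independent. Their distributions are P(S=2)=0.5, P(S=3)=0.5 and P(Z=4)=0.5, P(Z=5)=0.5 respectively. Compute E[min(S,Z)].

E[min(S,Z)] = Σ_s Σ_z min(s,z) · P(S=s)P(Z=z)
 = 2·0.25 + 2·0.25 + 3·0.25 + 3·0.25
 = 0.5 + 0.5 + 0.75 + 0.75
 = 2.5

2.5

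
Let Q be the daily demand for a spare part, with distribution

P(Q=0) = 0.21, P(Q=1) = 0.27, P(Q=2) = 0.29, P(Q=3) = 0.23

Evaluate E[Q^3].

E[Q^3] = Σ q^3·P(Q=q)
 = 0·0.21 + 1·0.27 + 8·0.29 + 27·0.23
 = 0 + 0.27 + 2.32 + 6.21
 = 8.8

8.8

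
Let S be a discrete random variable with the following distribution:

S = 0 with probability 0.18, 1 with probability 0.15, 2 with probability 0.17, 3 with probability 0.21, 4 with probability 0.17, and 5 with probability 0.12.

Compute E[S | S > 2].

P(S > 2) = 0.21 + 0.17 + 0.12 = 0.5.
E[S | S > 2] = [3·0.21 + 4·0.17 + 5·0.12] / 0.5
 = 1.91 / 0.5
 = 191/50

3.82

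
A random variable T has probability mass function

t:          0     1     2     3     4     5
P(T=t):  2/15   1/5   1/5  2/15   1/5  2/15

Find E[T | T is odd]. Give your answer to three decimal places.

2.714

P(T is odd) = 1/5 + 2/15 + 2/15 = 7/15.
E[T | T is odd] = [1·1/5 + 3·2/15 + 5·2/15] / (7/15)
 = 19/15 / (7/15)
 = 19/7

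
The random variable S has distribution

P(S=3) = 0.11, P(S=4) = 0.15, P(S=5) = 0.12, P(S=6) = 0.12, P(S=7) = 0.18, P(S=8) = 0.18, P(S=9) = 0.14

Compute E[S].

E[S] = Σ s·P(S=s)
 = 3·0.11 + 4·0.15 + 5·0.12 + 6·0.12 + 7·0.18 + 8·0.18 + 9·0.14
 = 0.33 + 0.6 + 0.6 + 0.72 + 1.26 + 1.44 + 1.26
 = 6.21

6.21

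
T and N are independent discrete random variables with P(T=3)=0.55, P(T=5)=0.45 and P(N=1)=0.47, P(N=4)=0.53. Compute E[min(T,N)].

E[min(T,N)] = Σ_t Σ_n min(t,n) · P(T=t)P(N=n)
 = 1·0.2585 + 3·0.2915 + 1·0.2115 + 4·0.2385
 = 0.2585 + 0.8745 + 0.2115 + 0.954
 = 2.2985

2.2985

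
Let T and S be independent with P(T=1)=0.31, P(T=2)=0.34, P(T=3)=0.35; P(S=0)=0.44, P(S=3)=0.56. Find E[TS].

3.4272

E[TS] = Σ_t Σ_s ts · P(T=t)P(S=s)
 = 0·0.1364 + 3·0.1736 + 0·0.1496 + 6·0.1904 + 0·0.154 + 9·0.196
 = 0 + 0.5208 + 0 + 1.1424 + 0 + 1.764
 = 3.4272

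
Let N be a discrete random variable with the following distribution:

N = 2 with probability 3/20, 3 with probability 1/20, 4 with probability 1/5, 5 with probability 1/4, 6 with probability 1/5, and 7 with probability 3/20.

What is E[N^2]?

25.05

E[N^2] = Σ n^2·P(N=n)
 = 4·3/20 + 9·1/20 + 16·1/5 + 25·1/4 + 36·1/5 + 49·3/20
 = 3/5 + 9/20 + 16/5 + 25/4 + 36/5 + 147/20
 = 501/20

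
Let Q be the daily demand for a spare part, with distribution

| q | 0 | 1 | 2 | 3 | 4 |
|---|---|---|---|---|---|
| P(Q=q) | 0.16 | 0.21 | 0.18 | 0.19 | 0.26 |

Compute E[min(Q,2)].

E[min(Q,2)] = Σ min(q,2)·P(Q=q)
 = 0·0.16 + 1·0.21 + 2·0.18 + 2·0.19 + 2·0.26
 = 0 + 0.21 + 0.36 + 0.38 + 0.52
 = 1.47

1.47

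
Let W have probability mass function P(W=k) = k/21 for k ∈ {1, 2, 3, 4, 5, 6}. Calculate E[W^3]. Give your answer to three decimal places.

108.333

E[W^3] = Σ w^3·P(W=w)
 = 1·1/21 + 8·2/21 + 27·1/7 + 64·4/21 + 125·5/21 + 216·2/7
 = 1/21 + 16/21 + 27/7 + 256/21 + 625/21 + 432/7
 = 325/3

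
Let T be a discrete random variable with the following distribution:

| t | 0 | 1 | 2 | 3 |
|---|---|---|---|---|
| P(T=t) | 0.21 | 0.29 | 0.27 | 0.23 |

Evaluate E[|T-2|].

0.94

E[|T-2|] = Σ |t-2|·P(T=t)
 = 2·0.21 + 1·0.29 + 0·0.27 + 1·0.23
 = 0.42 + 0.29 + 0 + 0.23
 = 0.94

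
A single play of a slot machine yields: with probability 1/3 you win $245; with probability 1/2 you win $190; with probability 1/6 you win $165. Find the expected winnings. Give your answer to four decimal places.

E[payout] = 245·1/3 + 190·1/2 + 165·1/6
 = 245/3 + 95 + 55/2
 = 1225/6

204.1667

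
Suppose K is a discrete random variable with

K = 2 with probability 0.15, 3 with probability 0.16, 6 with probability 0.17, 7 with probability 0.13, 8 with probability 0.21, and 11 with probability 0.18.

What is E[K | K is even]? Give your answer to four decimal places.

P(K is even) = 0.15 + 0.17 + 0.21 = 0.53.
E[K | K is even] = [2·0.15 + 6·0.17 + 8·0.21] / 0.53
 = 3 / 0.53
 = 300/53

5.6604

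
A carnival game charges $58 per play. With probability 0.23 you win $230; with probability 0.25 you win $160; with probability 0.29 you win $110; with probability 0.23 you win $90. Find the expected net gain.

87.5

E[payout] = 230·0.23 + 160·0.25 + 110·0.29 + 90·0.23
 = 52.9 + 40 + 31.9 + 20.7
 = 145.5
Net = 145.5 - 58 = 87.5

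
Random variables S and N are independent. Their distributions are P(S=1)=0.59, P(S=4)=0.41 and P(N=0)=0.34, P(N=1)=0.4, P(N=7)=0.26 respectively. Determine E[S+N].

E[S+N] = Σ_s Σ_n (s+n) · P(S=s)P(N=n)
 = 1·0.2006 + 2·0.236 + 8·0.1534 + 4·0.1394 + 5·0.164 + 11·0.1066
 = 0.2006 + 0.472 + 1.2272 + 0.5576 + 0.82 + 1.1726
 = 4.45

4.45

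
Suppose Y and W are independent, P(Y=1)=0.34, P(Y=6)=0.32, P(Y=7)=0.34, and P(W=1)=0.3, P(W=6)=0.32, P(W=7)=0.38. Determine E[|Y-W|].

E[|Y-W|] = Σ_y Σ_w |y-w| · P(Y=y)P(W=w)
 = 0·0.102 + 5·0.1088 + 6·0.1292 + 5·0.096 + 0·0.1024 + 1·0.1216 + 6·0.102 + 1·0.1088 + 0·0.1292
 = 0 + 0.544 + 0.7752 + 0.48 + 0 + 0.1216 + 0.612 + 0.1088 + 0
 = 2.6416

2.6416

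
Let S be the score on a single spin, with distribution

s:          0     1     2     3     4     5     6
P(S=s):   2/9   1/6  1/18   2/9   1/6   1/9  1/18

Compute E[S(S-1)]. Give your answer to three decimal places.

7.333

E[S(S-1)] = Σ s(s-1)·P(S=s)
 = 0·2/9 + 0·1/6 + 2·1/18 + 6·2/9 + 12·1/6 + 20·1/9 + 30·1/18
 = 0 + 0 + 1/9 + 4/3 + 2 + 20/9 + 5/3
 = 22/3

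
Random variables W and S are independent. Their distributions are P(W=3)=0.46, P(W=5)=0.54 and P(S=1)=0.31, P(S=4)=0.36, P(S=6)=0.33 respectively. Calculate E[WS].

E[WS] = Σ_w Σ_s ws · P(W=w)P(S=s)
 = 3·0.1426 + 12·0.1656 + 18·0.1518 + 5·0.1674 + 20·0.1944 + 30·0.1782
 = 0.4278 + 1.9872 + 2.7324 + 0.837 + 3.888 + 5.346
 = 15.2184

15.2184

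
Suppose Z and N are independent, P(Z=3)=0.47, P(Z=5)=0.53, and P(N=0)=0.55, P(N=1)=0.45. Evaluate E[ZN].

E[ZN] = Σ_z Σ_n zn · P(Z=z)P(N=n)
 = 0·0.2585 + 3·0.2115 + 0·0.2915 + 5·0.2385
 = 0 + 0.6345 + 0 + 1.1925
 = 1.827

1.827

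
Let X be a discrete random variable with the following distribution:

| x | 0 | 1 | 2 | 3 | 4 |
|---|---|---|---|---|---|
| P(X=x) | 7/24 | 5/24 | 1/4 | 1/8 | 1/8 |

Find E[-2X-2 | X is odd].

P(X is odd) = 5/24 + 1/8 = 1/3.
E[-2X-2 | X is odd] = [(-4)·5/24 + (-8)·1/8] / (1/3)
 = -11/6 / (1/3)
 = -11/2

-5.5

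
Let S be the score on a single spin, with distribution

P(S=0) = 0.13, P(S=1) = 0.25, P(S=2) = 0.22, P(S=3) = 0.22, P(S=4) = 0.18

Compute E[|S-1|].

1.33

E[|S-1|] = Σ |s-1|·P(S=s)
 = 1·0.13 + 0·0.25 + 1·0.22 + 2·0.22 + 3·0.18
 = 0.13 + 0 + 0.22 + 0.44 + 0.54
 = 1.33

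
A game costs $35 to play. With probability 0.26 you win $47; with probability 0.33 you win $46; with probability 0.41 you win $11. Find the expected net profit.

-3.09

E[payout] = 47·0.26 + 46·0.33 + 11·0.41
 = 12.22 + 15.18 + 4.51
 = 31.91
Net = 31.91 - 35 = -3.09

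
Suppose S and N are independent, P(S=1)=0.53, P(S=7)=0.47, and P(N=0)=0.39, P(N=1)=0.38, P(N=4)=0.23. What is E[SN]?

4.966

E[SN] = Σ_s Σ_n sn · P(S=s)P(N=n)
 = 0·0.2067 + 1·0.2014 + 4·0.1219 + 0·0.1833 + 7·0.1786 + 28·0.1081
 = 0 + 0.2014 + 0.4876 + 0 + 1.2502 + 3.0268
 = 4.966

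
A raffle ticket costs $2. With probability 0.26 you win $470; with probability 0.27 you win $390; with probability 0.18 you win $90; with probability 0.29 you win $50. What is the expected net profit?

256.2

E[payout] = 470·0.26 + 390·0.27 + 90·0.18 + 50·0.29
 = 122.2 + 105.3 + 16.2 + 14.5
 = 258.2
Net = 258.2 - 2 = 256.2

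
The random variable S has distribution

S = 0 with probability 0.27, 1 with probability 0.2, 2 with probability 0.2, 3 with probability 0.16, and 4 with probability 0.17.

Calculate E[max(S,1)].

2.03

E[max(S,1)] = Σ max(s,1)·P(S=s)
 = 1·0.27 + 1·0.2 + 2·0.2 + 3·0.16 + 4·0.17
 = 0.27 + 0.2 + 0.4 + 0.48 + 0.68
 = 2.03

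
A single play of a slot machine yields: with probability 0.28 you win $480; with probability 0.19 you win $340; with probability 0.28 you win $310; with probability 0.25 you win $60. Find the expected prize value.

E[payout] = 480·0.28 + 340·0.19 + 310·0.28 + 60·0.25
 = 134.4 + 64.6 + 86.8 + 15
 = 300.8

300.8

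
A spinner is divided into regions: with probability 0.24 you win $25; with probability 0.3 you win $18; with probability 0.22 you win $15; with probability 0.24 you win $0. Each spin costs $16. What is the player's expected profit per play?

-1.3

E[payout] = 25·0.24 + 18·0.3 + 15·0.22 + 0·0.24
 = 6 + 5.4 + 3.3 + 0
 = 14.7
Net = 14.7 - 16 = -1.3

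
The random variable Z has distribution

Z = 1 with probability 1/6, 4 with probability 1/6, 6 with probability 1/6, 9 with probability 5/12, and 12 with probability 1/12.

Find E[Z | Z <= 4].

2.5

P(Z <= 4) = 1/6 + 1/6 = 1/3.
E[Z | Z <= 4] = [1·1/6 + 4·1/6] / (1/3)
 = 5/6 / (1/3)
 = 5/2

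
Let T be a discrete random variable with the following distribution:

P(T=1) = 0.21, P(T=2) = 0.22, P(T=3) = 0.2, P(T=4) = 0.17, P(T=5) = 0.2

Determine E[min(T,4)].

E[min(T,4)] = Σ min(t,4)·P(T=t)
 = 1·0.21 + 2·0.22 + 3·0.2 + 4·0.17 + 4·0.2
 = 0.21 + 0.44 + 0.6 + 0.68 + 0.8
 = 2.73

2.73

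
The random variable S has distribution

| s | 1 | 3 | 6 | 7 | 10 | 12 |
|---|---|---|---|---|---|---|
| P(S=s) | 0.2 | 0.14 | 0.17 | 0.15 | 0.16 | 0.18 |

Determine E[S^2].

56.85

E[S^2] = Σ s^2·P(S=s)
 = 1·0.2 + 9·0.14 + 36·0.17 + 49·0.15 + 100·0.16 + 144·0.18
 = 0.2 + 1.26 + 6.12 + 7.35 + 16 + 25.92
 = 56.85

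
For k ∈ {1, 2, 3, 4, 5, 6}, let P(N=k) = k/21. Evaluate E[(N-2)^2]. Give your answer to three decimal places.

E[(N-2)^2] = Σ (n-2)^2·P(N=n)
 = 1·1/21 + 0·2/21 + 1·1/7 + 4·4/21 + 9·5/21 + 16·2/7
 = 1/21 + 0 + 1/7 + 16/21 + 15/7 + 32/7
 = 23/3

7.667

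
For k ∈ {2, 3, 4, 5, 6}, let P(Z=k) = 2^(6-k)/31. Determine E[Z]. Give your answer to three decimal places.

E[Z] = Σ z·P(Z=z)
 = 2·16/31 + 3·8/31 + 4·4/31 + 5·2/31 + 6·1/31
 = 32/31 + 24/31 + 16/31 + 10/31 + 6/31
 = 88/31

2.839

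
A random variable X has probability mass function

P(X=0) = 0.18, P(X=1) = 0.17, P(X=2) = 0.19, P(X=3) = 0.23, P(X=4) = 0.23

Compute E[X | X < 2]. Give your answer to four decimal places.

P(X < 2) = 0.18 + 0.17 = 0.35.
E[X | X < 2] = [0·0.18 + 1·0.17] / 0.35
 = 0.17 / 0.35
 = 17/35

0.4857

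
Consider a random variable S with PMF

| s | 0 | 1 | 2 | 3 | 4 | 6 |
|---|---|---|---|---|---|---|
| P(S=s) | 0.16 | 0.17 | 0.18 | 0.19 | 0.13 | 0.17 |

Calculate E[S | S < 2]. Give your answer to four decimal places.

P(S < 2) = 0.16 + 0.17 = 0.33.
E[S | S < 2] = [0·0.16 + 1·0.17] / 0.33
 = 0.17 / 0.33
 = 17/33

0.5152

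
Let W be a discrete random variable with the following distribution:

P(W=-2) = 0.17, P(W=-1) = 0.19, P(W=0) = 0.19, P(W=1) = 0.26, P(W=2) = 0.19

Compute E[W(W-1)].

1.78

E[W(W-1)] = Σ w(w-1)·P(W=w)
 = 6·0.17 + 2·0.19 + 0·0.19 + 0·0.26 + 2·0.19
 = 1.02 + 0.38 + 0 + 0 + 0.38
 = 1.78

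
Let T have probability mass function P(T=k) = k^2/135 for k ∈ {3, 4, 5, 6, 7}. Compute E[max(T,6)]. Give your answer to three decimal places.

E[max(T,6)] = Σ max(t,6)·P(T=t)
 = 6·1/15 + 6·16/135 + 6·5/27 + 6·4/15 + 7·49/135
 = 2/5 + 32/45 + 10/9 + 8/5 + 343/135
 = 859/135

6.363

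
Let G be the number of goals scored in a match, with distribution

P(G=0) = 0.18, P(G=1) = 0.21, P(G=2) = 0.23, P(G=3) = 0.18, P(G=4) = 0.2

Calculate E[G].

E[G] = Σ g·P(G=g)
 = 0·0.18 + 1·0.21 + 2·0.23 + 3·0.18 + 4·0.2
 = 0 + 0.21 + 0.46 + 0.54 + 0.8
 = 2.01

2.01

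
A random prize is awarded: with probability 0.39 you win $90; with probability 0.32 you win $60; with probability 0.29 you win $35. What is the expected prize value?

E[payout] = 90·0.39 + 60·0.32 + 35·0.29
 = 35.1 + 19.2 + 10.15
 = 64.45

64.45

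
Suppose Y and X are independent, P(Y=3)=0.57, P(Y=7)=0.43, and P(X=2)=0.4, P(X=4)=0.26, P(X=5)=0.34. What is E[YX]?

16.7088

E[YX] = Σ_y Σ_x yx · P(Y=y)P(X=x)
 = 6·0.228 + 12·0.1482 + 15·0.1938 + 14·0.172 + 28·0.1118 + 35·0.1462
 = 1.368 + 1.7784 + 2.907 + 2.408 + 3.1304 + 5.117
 = 16.7088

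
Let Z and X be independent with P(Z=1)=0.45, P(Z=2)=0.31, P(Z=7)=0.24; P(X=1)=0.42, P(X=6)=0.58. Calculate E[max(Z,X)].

E[max(Z,X)] = Σ_z Σ_x max(z,x) · P(Z=z)P(X=x)
 = 1·0.189 + 6·0.261 + 2·0.1302 + 6·0.1798 + 7·0.1008 + 7·0.1392
 = 0.189 + 1.566 + 0.2604 + 1.0788 + 0.7056 + 0.9744
 = 4.7742

4.7742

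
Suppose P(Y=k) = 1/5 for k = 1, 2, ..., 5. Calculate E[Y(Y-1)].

8

E[Y(Y-1)] = Σ y(y-1)·P(Y=y)
 = 0·1/5 + 2·1/5 + 6·1/5 + 12·1/5 + 20·1/5
 = 0 + 2/5 + 6/5 + 12/5 + 4
 = 8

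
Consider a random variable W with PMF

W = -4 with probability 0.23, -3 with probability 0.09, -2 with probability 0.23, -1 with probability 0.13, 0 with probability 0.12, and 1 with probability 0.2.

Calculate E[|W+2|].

E[|W+2|] = Σ |w+2|·P(W=w)
 = 2·0.23 + 1·0.09 + 0·0.23 + 1·0.13 + 2·0.12 + 3·0.2
 = 0.46 + 0.09 + 0 + 0.13 + 0.24 + 0.6
 = 1.52

1.52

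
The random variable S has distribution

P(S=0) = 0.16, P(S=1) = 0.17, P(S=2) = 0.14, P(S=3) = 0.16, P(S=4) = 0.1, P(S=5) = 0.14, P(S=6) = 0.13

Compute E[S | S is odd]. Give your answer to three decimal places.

P(S is odd) = 0.17 + 0.16 + 0.14 = 0.47.
E[S | S is odd] = [1·0.17 + 3·0.16 + 5·0.14] / 0.47
 = 1.35 / 0.47
 = 135/47

2.872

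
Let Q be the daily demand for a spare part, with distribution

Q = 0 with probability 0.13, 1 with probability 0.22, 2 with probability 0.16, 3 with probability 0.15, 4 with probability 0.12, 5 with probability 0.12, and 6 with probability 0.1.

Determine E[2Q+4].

9.34

E[2Q+4] = Σ (2q+4)·P(Q=q)
 = 4·0.13 + 6·0.22 + 8·0.16 + 10·0.15 + 12·0.12 + 14·0.12 + 16·0.1
 = 0.52 + 1.32 + 1.28 + 1.5 + 1.44 + 1.68 + 1.6
 = 9.34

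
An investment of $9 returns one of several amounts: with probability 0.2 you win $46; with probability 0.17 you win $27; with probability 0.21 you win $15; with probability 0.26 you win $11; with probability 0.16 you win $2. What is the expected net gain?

11.12

E[payout] = 46·0.2 + 27·0.17 + 15·0.21 + 11·0.26 + 2·0.16
 = 9.2 + 4.59 + 3.15 + 2.86 + 0.32
 = 20.12
Net = 20.12 - 9 = 11.12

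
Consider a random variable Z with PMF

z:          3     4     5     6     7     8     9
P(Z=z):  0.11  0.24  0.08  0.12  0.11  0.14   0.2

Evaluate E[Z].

6.1

E[Z] = Σ z·P(Z=z)
 = 3·0.11 + 4·0.24 + 5·0.08 + 6·0.12 + 7·0.11 + 8·0.14 + 9·0.2
 = 0.33 + 0.96 + 0.4 + 0.72 + 0.77 + 1.12 + 1.8
 = 6.1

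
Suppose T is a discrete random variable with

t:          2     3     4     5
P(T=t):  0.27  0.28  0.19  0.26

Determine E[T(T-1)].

9.7

E[T(T-1)] = Σ t(t-1)·P(T=t)
 = 2·0.27 + 6·0.28 + 12·0.19 + 20·0.26
 = 0.54 + 1.68 + 2.28 + 5.2
 = 9.7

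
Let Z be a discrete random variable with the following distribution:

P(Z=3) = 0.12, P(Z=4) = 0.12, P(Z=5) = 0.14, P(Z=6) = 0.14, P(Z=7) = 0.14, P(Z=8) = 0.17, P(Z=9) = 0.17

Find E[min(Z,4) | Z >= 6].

4

P(Z >= 6) = 0.14 + 0.14 + 0.17 + 0.17 = 0.62.
E[min(Z,4) | Z >= 6] = [4·0.14 + 4·0.14 + 4·0.17 + 4·0.17] / 0.62
 = 2.48 / 0.62
 = 4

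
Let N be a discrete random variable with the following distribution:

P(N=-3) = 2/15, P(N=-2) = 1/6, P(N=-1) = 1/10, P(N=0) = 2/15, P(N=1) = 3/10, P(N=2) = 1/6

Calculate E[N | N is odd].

P(N is odd) = 2/15 + 1/10 + 3/10 = 8/15.
E[N | N is odd] = [(-3)·2/15 + (-1)·1/10 + 1·3/10] / (8/15)
 = -1/5 / (8/15)
 = -3/8

-0.375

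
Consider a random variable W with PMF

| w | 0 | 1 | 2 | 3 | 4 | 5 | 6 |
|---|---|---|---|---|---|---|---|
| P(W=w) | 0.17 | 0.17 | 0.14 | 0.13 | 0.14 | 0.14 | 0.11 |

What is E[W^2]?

11.6

E[W^2] = Σ w^2·P(W=w)
 = 0·0.17 + 1·0.17 + 4·0.14 + 9·0.13 + 16·0.14 + 25·0.14 + 36·0.11
 = 0 + 0.17 + 0.56 + 1.17 + 2.24 + 3.5 + 3.96
 = 11.6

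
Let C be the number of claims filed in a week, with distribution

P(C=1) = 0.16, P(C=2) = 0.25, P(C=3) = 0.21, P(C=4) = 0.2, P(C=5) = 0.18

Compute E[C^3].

E[C^3] = Σ c^3·P(C=c)
 = 1·0.16 + 8·0.25 + 27·0.21 + 64·0.2 + 125·0.18
 = 0.16 + 2 + 5.67 + 12.8 + 22.5
 = 43.13

43.13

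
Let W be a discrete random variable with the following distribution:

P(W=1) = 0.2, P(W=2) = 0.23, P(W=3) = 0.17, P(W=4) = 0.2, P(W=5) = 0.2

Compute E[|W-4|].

1.43

E[|W-4|] = Σ |w-4|·P(W=w)
 = 3·0.2 + 2·0.23 + 1·0.17 + 0·0.2 + 1·0.2
 = 0.6 + 0.46 + 0.17 + 0 + 0.2
 = 1.43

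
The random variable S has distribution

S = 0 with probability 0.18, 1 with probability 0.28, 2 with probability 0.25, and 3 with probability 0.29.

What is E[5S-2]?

E[5S-2] = Σ (5s-2)·P(S=s)
 = (-2)·0.18 + 3·0.28 + 8·0.25 + 13·0.29
 = (-0.36) + 0.84 + 2 + 3.77
 = 6.25

6.25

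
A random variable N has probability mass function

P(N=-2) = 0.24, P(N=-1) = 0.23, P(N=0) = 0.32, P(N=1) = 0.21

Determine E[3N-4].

E[3N-4] = Σ (3n-4)·P(N=n)
 = (-10)·0.24 + (-7)·0.23 + (-4)·0.32 + (-1)·0.21
 = (-2.4) + (-1.61) + (-1.28) + (-0.21)
 = -5.5

-5.5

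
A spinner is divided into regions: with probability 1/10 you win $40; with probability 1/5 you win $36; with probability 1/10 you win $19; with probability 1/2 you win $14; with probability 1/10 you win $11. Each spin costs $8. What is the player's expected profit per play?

13.2

E[payout] = 40·1/10 + 36·1/5 + 19·1/10 + 14·1/2 + 11·1/10
 = 4 + 36/5 + 19/10 + 7 + 11/10
 = 106/5
Net = 106/5 - 8 = 66/5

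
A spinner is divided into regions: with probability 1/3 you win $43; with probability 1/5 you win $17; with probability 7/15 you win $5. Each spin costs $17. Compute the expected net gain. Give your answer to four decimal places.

3.0667

E[payout] = 43·1/3 + 17·1/5 + 5·7/15
 = 43/3 + 17/5 + 7/3
 = 301/15
Net = 301/15 - 17 = 46/15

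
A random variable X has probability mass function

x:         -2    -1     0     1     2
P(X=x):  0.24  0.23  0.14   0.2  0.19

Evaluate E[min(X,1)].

-0.32

E[min(X,1)] = Σ min(x,1)·P(X=x)
 = (-2)·0.24 + (-1)·0.23 + 0·0.14 + 1·0.2 + 1·0.19
 = (-0.48) + (-0.23) + 0 + 0.2 + 0.19
 = -0.32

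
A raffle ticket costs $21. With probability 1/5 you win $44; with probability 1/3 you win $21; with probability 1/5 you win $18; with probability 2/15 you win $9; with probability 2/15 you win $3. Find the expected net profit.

E[payout] = 44·1/5 + 21·1/3 + 18·1/5 + 9·2/15 + 3·2/15
 = 44/5 + 7 + 18/5 + 6/5 + 2/5
 = 21
Net = 21 - 21 = 0

0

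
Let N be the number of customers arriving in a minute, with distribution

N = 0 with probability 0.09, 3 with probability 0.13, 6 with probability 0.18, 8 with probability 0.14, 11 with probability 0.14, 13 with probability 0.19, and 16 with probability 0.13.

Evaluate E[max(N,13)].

13.39

E[max(N,13)] = Σ max(n,13)·P(N=n)
 = 13·0.09 + 13·0.13 + 13·0.18 + 13·0.14 + 13·0.14 + 13·0.19 + 16·0.13
 = 1.17 + 1.69 + 2.34 + 1.82 + 1.82 + 2.47 + 2.08
 = 13.39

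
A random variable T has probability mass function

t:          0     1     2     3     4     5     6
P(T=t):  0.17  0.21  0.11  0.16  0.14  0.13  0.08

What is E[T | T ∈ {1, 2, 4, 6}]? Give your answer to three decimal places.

P(T ∈ {1, 2, 4, 6}) = 0.21 + 0.11 + 0.14 + 0.08 = 0.54.
E[T | T ∈ {1, 2, 4, 6}] = [1·0.21 + 2·0.11 + 4·0.14 + 6·0.08] / 0.54
 = 1.47 / 0.54
 = 49/18

2.722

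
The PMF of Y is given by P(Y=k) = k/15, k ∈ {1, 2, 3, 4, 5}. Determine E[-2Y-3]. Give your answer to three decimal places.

-10.333

E[-2Y-3] = Σ (-2y-3)·P(Y=y)
 = (-5)·1/15 + (-7)·2/15 + (-9)·1/5 + (-11)·4/15 + (-13)·1/3
 = (-1/3) + (-14/15) + (-9/5) + (-44/15) + (-13/3)
 = -31/3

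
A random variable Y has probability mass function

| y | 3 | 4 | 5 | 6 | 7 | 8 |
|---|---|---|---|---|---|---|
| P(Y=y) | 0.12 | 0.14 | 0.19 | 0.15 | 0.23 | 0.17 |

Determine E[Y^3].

E[Y^3] = Σ y^3·P(Y=y)
 = 27·0.12 + 64·0.14 + 125·0.19 + 216·0.15 + 343·0.23 + 512·0.17
 = 3.24 + 8.96 + 23.75 + 32.4 + 78.89 + 87.04
 = 234.28

234.28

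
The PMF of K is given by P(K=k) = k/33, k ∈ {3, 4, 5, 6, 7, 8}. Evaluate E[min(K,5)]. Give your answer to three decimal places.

4.697

E[min(K,5)] = Σ min(k,5)·P(K=k)
 = 3·1/11 + 4·4/33 + 5·5/33 + 5·2/11 + 5·7/33 + 5·8/33
 = 3/11 + 16/33 + 25/33 + 10/11 + 35/33 + 40/33
 = 155/33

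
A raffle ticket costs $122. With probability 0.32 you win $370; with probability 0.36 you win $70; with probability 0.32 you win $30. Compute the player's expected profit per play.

E[payout] = 370·0.32 + 70·0.36 + 30·0.32
 = 118.4 + 25.2 + 9.6
 = 153.2
Net = 153.2 - 122 = 31.2

31.2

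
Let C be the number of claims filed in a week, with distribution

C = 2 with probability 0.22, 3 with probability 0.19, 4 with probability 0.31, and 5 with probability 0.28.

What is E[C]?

3.65

E[C] = Σ c·P(C=c)
 = 2·0.22 + 3·0.19 + 4·0.31 + 5·0.28
 = 0.44 + 0.57 + 1.24 + 1.4
 = 3.65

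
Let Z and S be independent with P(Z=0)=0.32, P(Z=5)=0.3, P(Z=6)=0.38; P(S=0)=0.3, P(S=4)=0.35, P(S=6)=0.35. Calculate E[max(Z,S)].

E[max(Z,S)] = Σ_z Σ_s max(z,s) · P(Z=z)P(S=s)
 = 0·0.096 + 4·0.112 + 6·0.112 + 5·0.09 + 5·0.105 + 6·0.105 + 6·0.114 + 6·0.133 + 6·0.133
 = 0 + 0.448 + 0.672 + 0.45 + 0.525 + 0.63 + 0.684 + 0.798 + 0.798
 = 5.005

5.005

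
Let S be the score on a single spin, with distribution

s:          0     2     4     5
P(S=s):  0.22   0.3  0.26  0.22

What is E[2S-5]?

E[2S-5] = Σ (2s-5)·P(S=s)
 = (-5)·0.22 + (-1)·0.3 + 3·0.26 + 5·0.22
 = (-1.1) + (-0.3) + 0.78 + 1.1
 = 0.48

0.48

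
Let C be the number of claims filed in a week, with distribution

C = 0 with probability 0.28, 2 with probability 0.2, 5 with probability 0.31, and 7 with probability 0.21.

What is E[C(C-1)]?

E[C(C-1)] = Σ c(c-1)·P(C=c)
 = 0·0.28 + 2·0.2 + 20·0.31 + 42·0.21
 = 0 + 0.4 + 6.2 + 8.82
 = 15.42

15.42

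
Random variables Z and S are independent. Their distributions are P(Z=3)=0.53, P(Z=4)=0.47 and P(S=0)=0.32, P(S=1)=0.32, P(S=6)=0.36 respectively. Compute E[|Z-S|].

2.8116

E[|Z-S|] = Σ_z Σ_s |z-s| · P(Z=z)P(S=s)
 = 3·0.1696 + 2·0.1696 + 3·0.1908 + 4·0.1504 + 3·0.1504 + 2·0.1692
 = 0.5088 + 0.3392 + 0.5724 + 0.6016 + 0.4512 + 0.3384
 = 2.8116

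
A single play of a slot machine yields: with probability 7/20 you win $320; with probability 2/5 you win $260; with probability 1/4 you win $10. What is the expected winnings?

E[payout] = 320·7/20 + 260·2/5 + 10·1/4
 = 112 + 104 + 5/2
 = 437/2

218.5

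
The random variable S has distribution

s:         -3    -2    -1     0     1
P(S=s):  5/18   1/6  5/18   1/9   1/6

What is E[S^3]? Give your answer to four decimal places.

-8.9444

E[S^3] = Σ s^3·P(S=s)
 = (-27)·5/18 + (-8)·1/6 + (-1)·5/18 + 0·1/9 + 1·1/6
 = (-15/2) + (-4/3) + (-5/18) + 0 + 1/6
 = -161/18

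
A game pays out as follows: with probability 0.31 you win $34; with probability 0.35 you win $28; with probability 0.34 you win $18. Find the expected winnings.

26.46

E[payout] = 34·0.31 + 28·0.35 + 18·0.34
 = 10.54 + 9.8 + 6.12
 = 26.46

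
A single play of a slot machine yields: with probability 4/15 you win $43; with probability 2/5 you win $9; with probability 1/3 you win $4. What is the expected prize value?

E[payout] = 43·4/15 + 9·2/5 + 4·1/3
 = 172/15 + 18/5 + 4/3
 = 82/5

16.4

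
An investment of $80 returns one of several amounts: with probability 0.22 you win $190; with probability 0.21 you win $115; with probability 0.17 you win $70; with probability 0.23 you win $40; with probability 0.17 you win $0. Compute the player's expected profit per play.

7.05

E[payout] = 190·0.22 + 115·0.21 + 70·0.17 + 40·0.23 + 0·0.17
 = 41.8 + 24.15 + 11.9 + 9.2 + 0
 = 87.05
Net = 87.05 - 80 = 7.05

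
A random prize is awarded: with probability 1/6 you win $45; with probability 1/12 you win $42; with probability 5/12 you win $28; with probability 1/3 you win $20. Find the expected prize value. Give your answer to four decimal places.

29.3333

E[payout] = 45·1/6 + 42·1/12 + 28·5/12 + 20·1/3
 = 15/2 + 7/2 + 35/3 + 20/3
 = 88/3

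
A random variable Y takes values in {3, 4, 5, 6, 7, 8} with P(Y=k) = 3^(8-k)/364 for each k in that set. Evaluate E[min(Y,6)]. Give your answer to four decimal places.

3.4780

E[min(Y,6)] = Σ min(y,6)·P(Y=y)
 = 3·243/364 + 4·81/364 + 5·27/364 + 6·9/364 + 6·3/364 + 6·1/364
 = 729/364 + 81/91 + 135/364 + 27/182 + 9/182 + 3/182
 = 633/182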